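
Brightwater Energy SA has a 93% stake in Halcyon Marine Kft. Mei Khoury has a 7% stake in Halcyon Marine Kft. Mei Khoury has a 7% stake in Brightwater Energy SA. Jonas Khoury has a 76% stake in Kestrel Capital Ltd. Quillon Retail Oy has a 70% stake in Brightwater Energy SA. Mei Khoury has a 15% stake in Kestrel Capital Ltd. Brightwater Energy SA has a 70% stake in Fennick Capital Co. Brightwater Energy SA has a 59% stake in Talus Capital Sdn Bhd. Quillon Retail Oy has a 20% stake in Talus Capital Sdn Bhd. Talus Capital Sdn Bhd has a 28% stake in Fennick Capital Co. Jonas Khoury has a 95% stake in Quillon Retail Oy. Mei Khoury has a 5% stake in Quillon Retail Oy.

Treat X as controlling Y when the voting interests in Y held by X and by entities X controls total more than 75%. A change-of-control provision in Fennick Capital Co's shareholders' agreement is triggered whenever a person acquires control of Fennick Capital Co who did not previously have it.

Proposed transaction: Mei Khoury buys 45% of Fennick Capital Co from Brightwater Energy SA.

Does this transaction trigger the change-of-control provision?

No

The purchase adds only to Mei's holdings (Brightwater's stake shrinks), so Mei is the only person who could newly come to control Fennick.
Mei's largest direct stake is 15% in Kestrel, which does not meet the threshold, so Mei controls no company.
Neither Mei nor any entity Mei controls holds any voting interest in Fennick.
So before the transaction, Mei does not control Fennick.
After the purchase, Mei holds 45% of Fennick directly, and Brightwater's stake falls to 25%.
After the transaction, Mei's side holds 45% of Fennick, not > 75%, so Mei still does not control Fennick.
No new person acquires control, so the clause is not triggered.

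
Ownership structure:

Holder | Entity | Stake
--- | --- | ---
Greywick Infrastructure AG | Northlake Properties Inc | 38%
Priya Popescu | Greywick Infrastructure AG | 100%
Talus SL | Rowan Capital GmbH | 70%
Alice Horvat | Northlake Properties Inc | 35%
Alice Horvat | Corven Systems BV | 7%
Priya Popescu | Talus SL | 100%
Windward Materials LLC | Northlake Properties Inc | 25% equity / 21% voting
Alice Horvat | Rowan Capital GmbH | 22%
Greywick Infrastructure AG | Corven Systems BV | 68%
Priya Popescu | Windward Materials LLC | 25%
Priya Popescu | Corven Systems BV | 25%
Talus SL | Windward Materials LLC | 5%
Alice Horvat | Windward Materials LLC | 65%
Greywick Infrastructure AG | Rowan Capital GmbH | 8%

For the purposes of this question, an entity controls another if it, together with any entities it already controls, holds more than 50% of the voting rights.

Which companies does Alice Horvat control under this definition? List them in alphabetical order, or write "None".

Alice holds 65% of Windward, so Alice controls Windward.
Alice and Windward together hold 35% + 21% = 56% of Northlake, so Alice controls Northlake.
No other company's threshold is met.

Northlake Properties Inc, Windward Materials LLC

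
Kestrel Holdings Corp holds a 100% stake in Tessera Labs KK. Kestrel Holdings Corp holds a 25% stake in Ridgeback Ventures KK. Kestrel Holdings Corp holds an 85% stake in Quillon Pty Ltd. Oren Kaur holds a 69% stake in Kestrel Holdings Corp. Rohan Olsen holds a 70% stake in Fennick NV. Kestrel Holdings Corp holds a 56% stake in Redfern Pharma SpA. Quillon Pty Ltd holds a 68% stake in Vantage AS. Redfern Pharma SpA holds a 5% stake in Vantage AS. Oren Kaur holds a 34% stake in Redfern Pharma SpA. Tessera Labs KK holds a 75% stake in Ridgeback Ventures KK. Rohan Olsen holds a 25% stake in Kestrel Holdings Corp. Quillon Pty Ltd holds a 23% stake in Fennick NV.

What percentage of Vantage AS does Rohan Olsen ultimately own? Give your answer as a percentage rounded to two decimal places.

15.15%

Rohan reaches Vantage along 2 paths.
Via Kestrel → Redfern: 25% × 56% × 5% = 0.7%.
Via Kestrel → Quillon: 25% × 85% × 68% = 14.45%.
Total: 0.7% + 14.45% = 15.15%.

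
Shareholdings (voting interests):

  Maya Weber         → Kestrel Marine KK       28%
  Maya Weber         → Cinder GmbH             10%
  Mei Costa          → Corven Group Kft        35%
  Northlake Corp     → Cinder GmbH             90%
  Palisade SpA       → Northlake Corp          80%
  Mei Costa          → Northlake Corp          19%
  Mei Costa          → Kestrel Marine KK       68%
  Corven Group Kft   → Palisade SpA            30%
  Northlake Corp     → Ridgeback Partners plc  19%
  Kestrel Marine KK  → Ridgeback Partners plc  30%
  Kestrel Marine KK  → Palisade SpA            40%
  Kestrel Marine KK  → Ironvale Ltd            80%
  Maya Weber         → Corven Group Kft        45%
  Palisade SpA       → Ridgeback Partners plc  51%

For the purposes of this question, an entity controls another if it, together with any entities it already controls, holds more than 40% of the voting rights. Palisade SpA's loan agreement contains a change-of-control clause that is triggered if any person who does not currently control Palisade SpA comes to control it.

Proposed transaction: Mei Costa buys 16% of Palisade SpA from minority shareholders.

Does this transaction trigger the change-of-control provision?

The purchase changes only Mei's holdings, so Mei is the only person who could newly come to control Palisade.
Mei holds 68% of Kestrel, so Mei controls Kestrel.
Kestrel holds 80% of Ironvale, so Mei controls Ironvale.
In Palisade, Mei's side holds only 40%, not > 40%.
So before the transaction, Mei does not control Palisade.
After the purchase, Mei holds 16% of Palisade directly.
Kestrel and Mei together hold 40% + 16% = 56% of Palisade, so Mei controls Palisade.
Mei did not control Palisade before and does after, so the clause is triggered.

Yes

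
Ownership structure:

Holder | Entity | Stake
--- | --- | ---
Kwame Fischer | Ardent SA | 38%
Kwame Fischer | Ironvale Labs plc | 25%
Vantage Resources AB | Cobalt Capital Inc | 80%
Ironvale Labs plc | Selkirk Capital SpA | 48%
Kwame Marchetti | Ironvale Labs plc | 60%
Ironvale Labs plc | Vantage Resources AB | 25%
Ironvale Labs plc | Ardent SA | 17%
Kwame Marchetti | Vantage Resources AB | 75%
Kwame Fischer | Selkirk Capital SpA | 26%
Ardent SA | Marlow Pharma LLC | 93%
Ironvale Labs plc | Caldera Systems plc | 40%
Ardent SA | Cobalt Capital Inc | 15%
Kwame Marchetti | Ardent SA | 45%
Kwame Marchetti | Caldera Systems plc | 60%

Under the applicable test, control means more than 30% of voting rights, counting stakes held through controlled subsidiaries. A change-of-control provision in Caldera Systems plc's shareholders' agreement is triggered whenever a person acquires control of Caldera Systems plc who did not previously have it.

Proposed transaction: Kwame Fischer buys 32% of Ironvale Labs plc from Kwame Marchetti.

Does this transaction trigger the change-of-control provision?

Yes

The purchase adds only to Kwame Fischer's holdings (Kwame Marchetti's stake shrinks), so Kwame Fischer is the only person who could newly come to control Caldera.
Kwame Fischer holds 38% of Ardent, so Kwame Fischer controls Ardent.
Ardent holds 93% of Marlow, so Kwame Fischer controls Marlow.
Neither Kwame Fischer nor any entity Kwame Fischer controls holds any voting interest in Caldera.
So before the transaction, Kwame Fischer does not control Caldera.
After the purchase, Kwame Fischer's direct stake in Ironvale rises to 25% + 32% = 57%, and Kwame Marchetti's stake falls to 28%.
Kwame Fischer holds 57% of Ironvale, so Kwame Fischer controls Ironvale.
Ironvale holds 40% of Caldera, so Kwame Fischer controls Caldera.
Kwame Fischer did not control Caldera before and does after, so the clause is triggered.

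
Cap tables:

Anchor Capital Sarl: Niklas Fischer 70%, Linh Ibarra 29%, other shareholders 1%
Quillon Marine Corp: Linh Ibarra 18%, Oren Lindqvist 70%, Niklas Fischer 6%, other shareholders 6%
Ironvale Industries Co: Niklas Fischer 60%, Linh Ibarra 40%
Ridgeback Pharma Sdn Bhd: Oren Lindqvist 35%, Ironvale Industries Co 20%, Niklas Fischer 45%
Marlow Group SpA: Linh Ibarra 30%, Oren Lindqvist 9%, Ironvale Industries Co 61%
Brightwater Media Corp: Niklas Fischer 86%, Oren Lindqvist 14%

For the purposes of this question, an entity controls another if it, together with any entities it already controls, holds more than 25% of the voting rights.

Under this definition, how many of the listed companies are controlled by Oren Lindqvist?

Oren holds 70% of Quillon, so Oren controls Quillon.
Oren holds 35% of Ridgeback, so Oren controls Ridgeback.
No other company's threshold is met.
Oren controls 2 companies.

2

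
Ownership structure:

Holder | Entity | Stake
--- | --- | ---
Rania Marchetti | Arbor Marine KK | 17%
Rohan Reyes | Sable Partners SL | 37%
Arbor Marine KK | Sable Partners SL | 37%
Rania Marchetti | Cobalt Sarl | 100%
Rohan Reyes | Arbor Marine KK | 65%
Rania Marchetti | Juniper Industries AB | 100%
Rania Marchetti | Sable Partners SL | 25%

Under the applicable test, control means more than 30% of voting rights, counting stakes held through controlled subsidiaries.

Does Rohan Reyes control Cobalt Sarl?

Rohan holds 65% of Arbor, so Rohan controls Arbor.
Rohan and Arbor together hold 37% + 37% = 74% of Sable, so Rohan controls Sable.
Neither Rohan nor any entity Rohan controls holds any voting interest in Cobalt.
So Rohan does not control Cobalt.

No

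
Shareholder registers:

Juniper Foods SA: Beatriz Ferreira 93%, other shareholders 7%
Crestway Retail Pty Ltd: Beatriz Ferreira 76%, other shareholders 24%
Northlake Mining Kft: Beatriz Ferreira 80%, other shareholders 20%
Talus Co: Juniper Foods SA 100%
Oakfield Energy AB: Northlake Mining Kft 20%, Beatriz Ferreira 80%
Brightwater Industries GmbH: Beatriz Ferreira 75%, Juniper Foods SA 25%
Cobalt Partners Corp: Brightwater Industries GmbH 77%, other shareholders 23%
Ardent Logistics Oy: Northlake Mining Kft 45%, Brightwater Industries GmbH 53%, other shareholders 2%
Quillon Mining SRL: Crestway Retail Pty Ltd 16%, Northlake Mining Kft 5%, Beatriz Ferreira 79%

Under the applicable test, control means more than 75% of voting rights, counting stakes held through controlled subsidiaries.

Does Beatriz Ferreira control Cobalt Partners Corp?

Yes

Beatriz holds 93% of Juniper, so Beatriz controls Juniper.
Beatriz and Juniper together hold 75% + 25% = 100% of Brightwater, so Beatriz controls Brightwater.
Brightwater holds 77% of Cobalt, so Beatriz controls Cobalt.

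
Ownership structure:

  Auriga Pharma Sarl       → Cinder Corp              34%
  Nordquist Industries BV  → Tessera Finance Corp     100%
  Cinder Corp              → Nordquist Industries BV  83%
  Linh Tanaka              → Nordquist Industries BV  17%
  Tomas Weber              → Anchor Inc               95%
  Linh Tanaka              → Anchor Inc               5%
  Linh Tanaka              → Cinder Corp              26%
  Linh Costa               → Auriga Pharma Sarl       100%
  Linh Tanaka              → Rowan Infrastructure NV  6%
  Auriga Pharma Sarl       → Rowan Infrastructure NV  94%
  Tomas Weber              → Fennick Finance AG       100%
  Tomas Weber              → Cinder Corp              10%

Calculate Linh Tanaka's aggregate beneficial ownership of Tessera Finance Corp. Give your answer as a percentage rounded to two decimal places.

38.58%

Linh Tanaka reaches Tessera along 2 paths.
Via Cinder → Nordquist: 26% × 83% × 100% = 21.58%.
Via Nordquist: 17% × 100% = 17%.
Total: 21.58% + 17% = 38.58%.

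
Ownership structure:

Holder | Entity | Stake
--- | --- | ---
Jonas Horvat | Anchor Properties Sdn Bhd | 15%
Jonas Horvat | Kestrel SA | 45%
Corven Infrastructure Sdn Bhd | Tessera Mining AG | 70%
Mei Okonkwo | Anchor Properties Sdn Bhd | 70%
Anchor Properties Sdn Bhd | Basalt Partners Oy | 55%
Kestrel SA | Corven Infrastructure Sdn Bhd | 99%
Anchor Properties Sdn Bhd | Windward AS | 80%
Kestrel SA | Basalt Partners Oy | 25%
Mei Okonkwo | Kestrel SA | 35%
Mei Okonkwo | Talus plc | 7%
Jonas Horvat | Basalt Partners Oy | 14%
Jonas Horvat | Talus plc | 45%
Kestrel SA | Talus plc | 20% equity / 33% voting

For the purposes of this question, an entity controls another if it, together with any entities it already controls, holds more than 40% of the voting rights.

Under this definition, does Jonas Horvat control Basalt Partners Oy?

Jonas holds 45% of Kestrel, so Jonas controls Kestrel.
Jonas and Kestrel together hold 45% + 33% = 78% of Talus, so Jonas controls Talus.
Kestrel holds 99% of Corven, so Jonas controls Corven.
Corven holds 70% of Tessera, so Jonas controls Tessera.
In Basalt, Jonas's side holds only 14% + 25% = 39%, not > 40%.
So Jonas does not control Basalt.

No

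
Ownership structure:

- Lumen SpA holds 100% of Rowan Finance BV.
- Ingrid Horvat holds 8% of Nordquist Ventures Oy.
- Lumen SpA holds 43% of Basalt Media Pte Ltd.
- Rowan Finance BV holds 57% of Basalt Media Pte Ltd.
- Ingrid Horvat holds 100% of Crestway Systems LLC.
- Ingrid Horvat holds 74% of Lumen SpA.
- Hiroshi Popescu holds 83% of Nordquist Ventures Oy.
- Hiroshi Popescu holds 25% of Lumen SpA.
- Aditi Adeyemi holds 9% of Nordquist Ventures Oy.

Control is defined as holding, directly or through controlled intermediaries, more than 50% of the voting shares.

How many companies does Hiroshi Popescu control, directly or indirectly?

Hiroshi holds 83% of Nordquist, so Hiroshi controls Nordquist.
No other company's threshold is met.
Hiroshi controls 1 company.

1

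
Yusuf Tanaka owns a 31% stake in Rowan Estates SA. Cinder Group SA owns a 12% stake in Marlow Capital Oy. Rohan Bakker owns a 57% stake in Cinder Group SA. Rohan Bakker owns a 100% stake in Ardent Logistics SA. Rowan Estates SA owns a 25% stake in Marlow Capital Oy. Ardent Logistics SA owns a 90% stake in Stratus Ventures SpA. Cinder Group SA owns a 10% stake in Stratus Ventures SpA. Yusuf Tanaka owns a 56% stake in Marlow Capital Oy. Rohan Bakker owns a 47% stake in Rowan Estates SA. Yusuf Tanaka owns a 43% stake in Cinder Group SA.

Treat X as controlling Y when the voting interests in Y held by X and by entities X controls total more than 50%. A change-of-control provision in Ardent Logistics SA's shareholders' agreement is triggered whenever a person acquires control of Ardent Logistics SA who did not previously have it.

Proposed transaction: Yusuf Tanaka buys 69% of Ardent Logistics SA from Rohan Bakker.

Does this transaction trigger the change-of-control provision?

The purchase adds only to Yusuf's holdings (Rohan's stake shrinks), so Yusuf is the only person who could newly come to control Ardent.
Yusuf holds 56% of Marlow, so Yusuf controls Marlow.
Neither Yusuf nor any entity Yusuf controls holds any voting interest in Ardent.
So before the transaction, Yusuf does not control Ardent.
After the purchase, Yusuf holds 69% of Ardent directly, and Rohan's stake falls to 31%.
Yusuf holds 69% of Ardent, so Yusuf controls Ardent.
Yusuf did not control Ardent before and does after, so the clause is triggered.

Yes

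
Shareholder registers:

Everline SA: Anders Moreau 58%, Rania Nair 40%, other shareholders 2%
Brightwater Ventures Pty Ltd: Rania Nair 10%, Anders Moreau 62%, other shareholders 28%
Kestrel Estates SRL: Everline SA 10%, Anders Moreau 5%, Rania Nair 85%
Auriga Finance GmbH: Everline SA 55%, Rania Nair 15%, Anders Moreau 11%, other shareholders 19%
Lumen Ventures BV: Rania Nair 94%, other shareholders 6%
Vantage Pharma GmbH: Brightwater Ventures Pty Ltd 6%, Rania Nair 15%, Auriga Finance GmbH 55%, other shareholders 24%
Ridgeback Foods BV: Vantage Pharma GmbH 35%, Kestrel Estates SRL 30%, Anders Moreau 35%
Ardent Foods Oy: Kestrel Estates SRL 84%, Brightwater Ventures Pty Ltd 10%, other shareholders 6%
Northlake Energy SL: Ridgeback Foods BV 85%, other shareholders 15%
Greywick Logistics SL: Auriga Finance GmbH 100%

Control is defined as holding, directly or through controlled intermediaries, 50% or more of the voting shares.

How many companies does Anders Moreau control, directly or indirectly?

7

Anders holds 58% of Everline, so Anders controls Everline.
Anders holds 62% of Brightwater, so Anders controls Brightwater.
Everline and Anders together hold 55% + 11% = 66% of Auriga, so Anders controls Auriga.
Brightwater and Auriga together hold 6% + 55% = 61% of Vantage, so Anders controls Vantage.
Vantage and Anders together hold 35% + 35% = 70% of Ridgeback, so Anders controls Ridgeback.
Ridgeback holds 85% of Northlake, so Anders controls Northlake.
Auriga holds 100% of Greywick, so Anders controls Greywick.
No other company's threshold is met.
Anders controls 7 companies.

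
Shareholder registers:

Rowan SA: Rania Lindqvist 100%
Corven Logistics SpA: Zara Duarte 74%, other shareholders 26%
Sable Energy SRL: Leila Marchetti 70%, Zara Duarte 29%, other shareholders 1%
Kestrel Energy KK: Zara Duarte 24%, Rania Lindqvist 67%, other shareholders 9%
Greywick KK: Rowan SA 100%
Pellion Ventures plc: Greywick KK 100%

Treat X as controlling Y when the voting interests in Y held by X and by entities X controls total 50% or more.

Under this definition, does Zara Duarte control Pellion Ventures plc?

No

Zara holds 74% of Corven, so Zara controls Corven.
Neither Zara nor any entity Zara controls holds any voting interest in Pellion.
So Zara does not control Pellion.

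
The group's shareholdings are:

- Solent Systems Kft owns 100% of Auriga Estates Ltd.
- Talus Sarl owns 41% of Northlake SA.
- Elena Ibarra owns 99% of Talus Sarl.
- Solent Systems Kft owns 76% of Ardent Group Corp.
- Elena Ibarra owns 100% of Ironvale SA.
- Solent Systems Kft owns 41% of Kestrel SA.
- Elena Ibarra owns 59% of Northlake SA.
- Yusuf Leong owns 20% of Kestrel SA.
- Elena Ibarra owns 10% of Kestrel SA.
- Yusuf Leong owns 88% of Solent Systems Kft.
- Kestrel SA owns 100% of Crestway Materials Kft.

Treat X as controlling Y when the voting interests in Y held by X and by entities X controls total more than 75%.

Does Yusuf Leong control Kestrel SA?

No

Yusuf holds 88% of Solent, so Yusuf controls Solent.
Solent holds 76% of Ardent, so Yusuf controls Ardent.
Solent holds 100% of Auriga, so Yusuf controls Auriga.
In Kestrel, Yusuf's side holds only 20% + 41% = 61%, not > 75%.
So Yusuf does not control Kestrel.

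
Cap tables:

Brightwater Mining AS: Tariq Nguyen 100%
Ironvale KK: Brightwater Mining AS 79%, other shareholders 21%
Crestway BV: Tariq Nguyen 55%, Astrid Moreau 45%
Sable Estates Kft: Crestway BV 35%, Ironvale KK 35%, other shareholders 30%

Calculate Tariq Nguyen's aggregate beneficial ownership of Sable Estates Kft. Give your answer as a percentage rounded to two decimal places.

46.90%

Tariq reaches Sable along 2 paths.
Via Crestway: 55% × 35% = 19.25%.
Via Brightwater → Ironvale: 100% × 79% × 35% = 27.65%.
Total: 19.25% + 27.65% = 46.9%.
Rounded: 46.90%.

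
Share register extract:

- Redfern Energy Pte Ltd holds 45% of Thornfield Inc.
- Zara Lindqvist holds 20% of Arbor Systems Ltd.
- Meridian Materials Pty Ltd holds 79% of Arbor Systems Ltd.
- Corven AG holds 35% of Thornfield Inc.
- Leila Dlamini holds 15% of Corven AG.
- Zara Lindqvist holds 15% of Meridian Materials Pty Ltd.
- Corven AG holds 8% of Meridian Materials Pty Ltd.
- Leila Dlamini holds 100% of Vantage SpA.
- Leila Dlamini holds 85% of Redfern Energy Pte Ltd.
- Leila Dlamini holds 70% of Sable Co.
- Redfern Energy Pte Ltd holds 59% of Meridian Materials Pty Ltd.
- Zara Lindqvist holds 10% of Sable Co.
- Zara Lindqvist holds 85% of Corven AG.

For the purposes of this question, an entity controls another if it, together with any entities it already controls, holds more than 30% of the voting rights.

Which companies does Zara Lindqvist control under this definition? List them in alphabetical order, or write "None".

Corven AG, Thornfield Inc

Zara holds 85% of Corven, so Zara controls Corven.
Corven holds 35% of Thornfield, so Zara controls Thornfield.
No other company's threshold is met.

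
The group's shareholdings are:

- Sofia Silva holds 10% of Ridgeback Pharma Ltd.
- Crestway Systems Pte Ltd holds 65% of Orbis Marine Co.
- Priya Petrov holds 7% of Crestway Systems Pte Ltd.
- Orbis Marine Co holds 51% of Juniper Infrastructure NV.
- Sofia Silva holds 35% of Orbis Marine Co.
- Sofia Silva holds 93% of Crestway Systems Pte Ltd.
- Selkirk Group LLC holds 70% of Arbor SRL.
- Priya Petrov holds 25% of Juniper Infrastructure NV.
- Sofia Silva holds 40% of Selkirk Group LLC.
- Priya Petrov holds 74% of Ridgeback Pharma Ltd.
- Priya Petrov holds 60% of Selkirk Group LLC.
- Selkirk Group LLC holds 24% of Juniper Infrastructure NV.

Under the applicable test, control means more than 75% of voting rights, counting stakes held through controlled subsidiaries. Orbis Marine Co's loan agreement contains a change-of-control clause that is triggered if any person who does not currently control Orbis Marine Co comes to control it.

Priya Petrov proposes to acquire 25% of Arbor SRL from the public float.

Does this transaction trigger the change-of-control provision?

No

The purchase changes only Priya's holdings, so Priya is the only person who could newly come to control Orbis.
Priya's largest direct stake is 74% in Ridgeback, which does not meet the threshold, so Priya controls no company.
Neither Priya nor any entity Priya controls holds any voting interest in Orbis.
So before the transaction, Priya does not control Orbis.
After the purchase, Priya holds 25% of Arbor directly.
Priya's side now holds 25% of Arbor, not > 75%, so Priya still does not control Arbor.
After the transaction, neither Priya nor any entity Priya controls holds a voting interest in Orbis, so Priya still does not control it.
No new person acquires control, so the clause is not triggered.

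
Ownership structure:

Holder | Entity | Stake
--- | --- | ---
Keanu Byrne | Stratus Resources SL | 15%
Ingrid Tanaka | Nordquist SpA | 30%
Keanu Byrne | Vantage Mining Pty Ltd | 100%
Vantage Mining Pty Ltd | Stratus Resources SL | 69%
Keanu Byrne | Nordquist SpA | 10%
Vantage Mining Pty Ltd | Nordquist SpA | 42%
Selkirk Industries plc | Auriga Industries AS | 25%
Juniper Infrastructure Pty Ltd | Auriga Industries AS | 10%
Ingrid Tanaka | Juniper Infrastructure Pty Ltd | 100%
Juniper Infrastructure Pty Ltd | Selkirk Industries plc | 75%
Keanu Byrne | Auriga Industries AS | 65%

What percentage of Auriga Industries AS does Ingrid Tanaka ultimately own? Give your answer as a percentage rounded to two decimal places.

28.75%

Ingrid reaches Auriga along 2 paths.
Via Juniper → Selkirk: 100% × 75% × 25% = 18.75%.
Via Juniper: 100% × 10% = 10%.
Total: 18.75% + 10% = 28.75%.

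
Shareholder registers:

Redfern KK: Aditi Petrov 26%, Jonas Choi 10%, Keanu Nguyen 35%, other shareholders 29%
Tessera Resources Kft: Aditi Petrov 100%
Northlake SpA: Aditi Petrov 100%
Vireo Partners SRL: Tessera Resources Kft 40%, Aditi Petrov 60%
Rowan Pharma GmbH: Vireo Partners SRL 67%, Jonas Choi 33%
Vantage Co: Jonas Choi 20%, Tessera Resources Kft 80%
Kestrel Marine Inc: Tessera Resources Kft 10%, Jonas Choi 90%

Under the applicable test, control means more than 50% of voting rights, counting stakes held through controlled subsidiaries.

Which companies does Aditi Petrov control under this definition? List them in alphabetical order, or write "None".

Aditi holds 100% of Tessera, so Aditi controls Tessera.
Aditi holds 100% of Northlake, so Aditi controls Northlake.
Tessera and Aditi together hold 40% + 60% = 100% of Vireo, so Aditi controls Vireo.
Vireo holds 67% of Rowan, so Aditi controls Rowan.
Tessera holds 80% of Vantage, so Aditi controls Vantage.
No other company's threshold is met.

Northlake SpA, Rowan Pharma GmbH, Tessera Resources Kft, Vantage Co, Vireo Partners SRL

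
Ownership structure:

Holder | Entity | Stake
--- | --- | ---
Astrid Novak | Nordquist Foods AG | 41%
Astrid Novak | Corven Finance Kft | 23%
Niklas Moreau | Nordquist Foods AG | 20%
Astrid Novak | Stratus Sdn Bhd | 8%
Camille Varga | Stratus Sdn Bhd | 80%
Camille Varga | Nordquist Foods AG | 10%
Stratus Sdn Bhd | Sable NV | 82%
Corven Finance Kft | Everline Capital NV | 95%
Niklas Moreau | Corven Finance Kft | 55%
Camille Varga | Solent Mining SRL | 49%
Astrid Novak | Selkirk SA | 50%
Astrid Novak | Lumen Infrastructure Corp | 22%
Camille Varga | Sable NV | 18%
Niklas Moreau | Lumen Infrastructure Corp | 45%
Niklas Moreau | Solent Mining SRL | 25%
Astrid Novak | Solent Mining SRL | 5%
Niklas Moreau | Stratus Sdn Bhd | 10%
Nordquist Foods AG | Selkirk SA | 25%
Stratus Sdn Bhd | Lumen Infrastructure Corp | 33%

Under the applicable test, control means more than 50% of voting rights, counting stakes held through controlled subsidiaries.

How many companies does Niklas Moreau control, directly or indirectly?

2

Niklas holds 55% of Corven, so Niklas controls Corven.
Corven holds 95% of Everline, so Niklas controls Everline.
No other company's threshold is met.
Niklas controls 2 companies.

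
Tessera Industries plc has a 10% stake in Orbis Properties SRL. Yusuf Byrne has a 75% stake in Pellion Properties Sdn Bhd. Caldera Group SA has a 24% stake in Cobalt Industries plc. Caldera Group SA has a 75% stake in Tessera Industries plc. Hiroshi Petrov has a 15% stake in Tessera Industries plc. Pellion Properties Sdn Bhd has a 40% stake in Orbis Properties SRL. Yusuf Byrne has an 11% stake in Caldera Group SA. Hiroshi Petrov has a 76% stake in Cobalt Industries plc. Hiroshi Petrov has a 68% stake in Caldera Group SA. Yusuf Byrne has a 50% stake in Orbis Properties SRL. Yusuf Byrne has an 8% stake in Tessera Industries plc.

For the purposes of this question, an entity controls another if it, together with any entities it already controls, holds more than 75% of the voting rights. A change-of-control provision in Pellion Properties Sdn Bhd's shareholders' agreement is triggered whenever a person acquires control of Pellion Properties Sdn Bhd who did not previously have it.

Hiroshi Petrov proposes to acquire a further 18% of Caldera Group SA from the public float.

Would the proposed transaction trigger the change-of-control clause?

No

The purchase changes only Hiroshi's holdings, so Hiroshi is the only person who could newly come to control Pellion.
Hiroshi holds 76% of Cobalt, so Hiroshi controls Cobalt.
Neither Hiroshi nor any entity Hiroshi controls holds any voting interest in Pellion.
So before the transaction, Hiroshi does not control Pellion.
After the purchase, Hiroshi's direct stake in Caldera rises to 68% + 18% = 86%.
Hiroshi holds 86% of Caldera, so Hiroshi controls Caldera.
Hiroshi and Caldera together hold 15% + 75% = 90% of Tessera, so Hiroshi controls Tessera.
Caldera and Hiroshi together hold 24% + 76% = 100% of Cobalt, so Hiroshi controls Cobalt.
After the transaction, neither Hiroshi nor any entity Hiroshi controls holds a voting interest in Pellion, so Hiroshi still does not control it.
No new person acquires control, so the clause is not triggered.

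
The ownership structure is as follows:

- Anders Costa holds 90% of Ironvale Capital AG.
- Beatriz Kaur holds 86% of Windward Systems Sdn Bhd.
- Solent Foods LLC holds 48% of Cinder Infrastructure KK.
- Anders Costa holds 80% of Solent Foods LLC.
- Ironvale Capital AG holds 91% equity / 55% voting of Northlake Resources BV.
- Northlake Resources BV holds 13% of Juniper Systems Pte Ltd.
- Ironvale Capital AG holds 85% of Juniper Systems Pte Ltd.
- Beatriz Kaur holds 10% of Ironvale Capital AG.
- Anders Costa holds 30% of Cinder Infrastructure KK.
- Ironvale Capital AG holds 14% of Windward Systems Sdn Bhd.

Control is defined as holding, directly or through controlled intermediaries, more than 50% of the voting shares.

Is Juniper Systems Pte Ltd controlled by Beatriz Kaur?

No

Beatriz holds 86% of Windward, so Beatriz controls Windward.
Neither Beatriz nor any entity Beatriz controls holds any voting interest in Juniper.
So Beatriz does not control Juniper.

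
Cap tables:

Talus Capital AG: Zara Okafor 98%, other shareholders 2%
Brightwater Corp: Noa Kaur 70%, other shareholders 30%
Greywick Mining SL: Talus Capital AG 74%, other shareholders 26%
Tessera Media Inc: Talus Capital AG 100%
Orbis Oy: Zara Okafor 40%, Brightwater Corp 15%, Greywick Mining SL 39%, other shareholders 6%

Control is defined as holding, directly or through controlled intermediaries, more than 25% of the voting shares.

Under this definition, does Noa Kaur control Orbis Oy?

Noa holds 70% of Brightwater, so Noa controls Brightwater.
In Orbis, Noa's side holds only 15%, not > 25%.
So Noa does not control Orbis.

No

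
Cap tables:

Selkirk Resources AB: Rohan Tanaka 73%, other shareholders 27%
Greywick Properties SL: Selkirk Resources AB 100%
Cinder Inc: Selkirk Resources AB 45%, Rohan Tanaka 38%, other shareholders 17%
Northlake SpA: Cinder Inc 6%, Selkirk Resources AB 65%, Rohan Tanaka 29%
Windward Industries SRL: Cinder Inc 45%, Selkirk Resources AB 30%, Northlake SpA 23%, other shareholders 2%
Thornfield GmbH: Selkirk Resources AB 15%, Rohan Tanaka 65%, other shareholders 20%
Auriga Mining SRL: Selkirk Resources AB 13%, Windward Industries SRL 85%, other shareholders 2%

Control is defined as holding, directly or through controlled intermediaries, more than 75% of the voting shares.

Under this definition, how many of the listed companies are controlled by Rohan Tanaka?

Rohan's largest direct stake is 73% in Selkirk, which does not meet the threshold.
Rohan controls 0 companies.

0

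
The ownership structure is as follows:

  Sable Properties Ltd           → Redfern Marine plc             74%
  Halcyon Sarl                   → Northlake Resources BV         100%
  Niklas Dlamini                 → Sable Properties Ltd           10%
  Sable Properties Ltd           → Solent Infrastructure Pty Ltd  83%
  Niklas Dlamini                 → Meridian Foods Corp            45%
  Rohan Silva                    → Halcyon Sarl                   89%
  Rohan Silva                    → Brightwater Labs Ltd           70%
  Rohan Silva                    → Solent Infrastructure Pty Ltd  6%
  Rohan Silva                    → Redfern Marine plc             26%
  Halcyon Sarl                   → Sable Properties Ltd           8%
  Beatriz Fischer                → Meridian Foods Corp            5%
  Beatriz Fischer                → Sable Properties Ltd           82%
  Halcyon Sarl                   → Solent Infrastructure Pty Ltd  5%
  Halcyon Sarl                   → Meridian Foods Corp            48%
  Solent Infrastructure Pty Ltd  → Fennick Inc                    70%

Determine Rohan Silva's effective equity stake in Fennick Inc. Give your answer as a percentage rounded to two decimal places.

Rohan reaches Fennick along 3 paths.
Via Solent: 6% × 70% = 4.2%.
Via Halcyon → Sable → Solent: 89% × 8% × 83% × 70% = 4.13672%.
Via Halcyon → Solent: 89% × 5% × 70% = 3.115%.
Total: 4.2% + 4.13672% + 3.115% = 11.45172%.
Rounded: 11.45%.

11.45%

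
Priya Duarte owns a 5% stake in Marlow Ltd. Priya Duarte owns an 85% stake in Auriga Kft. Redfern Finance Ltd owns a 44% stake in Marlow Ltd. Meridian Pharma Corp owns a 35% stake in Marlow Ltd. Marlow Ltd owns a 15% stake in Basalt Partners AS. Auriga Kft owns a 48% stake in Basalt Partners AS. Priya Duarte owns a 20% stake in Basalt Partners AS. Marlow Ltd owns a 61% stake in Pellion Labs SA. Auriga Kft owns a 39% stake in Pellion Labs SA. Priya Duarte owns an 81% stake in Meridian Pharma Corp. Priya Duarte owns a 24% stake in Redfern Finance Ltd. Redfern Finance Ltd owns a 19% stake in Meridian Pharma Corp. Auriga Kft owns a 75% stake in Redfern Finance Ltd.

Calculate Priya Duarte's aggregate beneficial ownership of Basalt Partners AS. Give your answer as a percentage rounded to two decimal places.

72.47%

Priya reaches Basalt along 8 paths.
Direct stake: 20% = 20%.
Via Auriga → Redfern → Marlow: 85% × 75% × 44% × 15% = 4.2075%.
Via Redfern → Marlow: 24% × 44% × 15% = 1.584%.
Via Auriga → Redfern → Meridian → Marlow: 85% × 75% × 19% × 35% × 15% = 0.63590625%.
Via Redfern → Meridian → Marlow: 24% × 19% × 35% × 15% = 0.2394%.
Via Meridian → Marlow: 81% × 35% × 15% = 4.2525%.
Via Marlow: 5% × 15% = 0.75%.
Via Auriga: 85% × 48% = 40.8%.
Total: 20% + 4.2075% + 1.584% + 0.63590625% + 0.2394% + 4.2525% + 0.75% + 40.8% = 72.46930625%.
Rounded: 72.47%.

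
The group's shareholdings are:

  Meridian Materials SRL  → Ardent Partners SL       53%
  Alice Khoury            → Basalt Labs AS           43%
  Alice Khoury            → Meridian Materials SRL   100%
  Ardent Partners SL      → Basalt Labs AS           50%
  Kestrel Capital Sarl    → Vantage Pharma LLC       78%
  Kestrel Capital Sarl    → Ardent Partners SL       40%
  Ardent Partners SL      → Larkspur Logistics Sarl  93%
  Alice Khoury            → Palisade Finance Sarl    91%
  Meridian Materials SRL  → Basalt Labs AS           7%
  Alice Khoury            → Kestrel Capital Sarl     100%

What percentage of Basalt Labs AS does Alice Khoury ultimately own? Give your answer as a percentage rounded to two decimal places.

Alice reaches Basalt along 4 paths.
Via Meridian → Ardent: 100% × 53% × 50% = 26.5%.
Via Kestrel → Ardent: 100% × 40% × 50% = 20%.
Direct stake: 43% = 43%.
Via Meridian: 100% × 7% = 7%.
Total: 26.5% + 20% + 43% + 7% = 96.5%.
Rounded: 96.50%.

96.50%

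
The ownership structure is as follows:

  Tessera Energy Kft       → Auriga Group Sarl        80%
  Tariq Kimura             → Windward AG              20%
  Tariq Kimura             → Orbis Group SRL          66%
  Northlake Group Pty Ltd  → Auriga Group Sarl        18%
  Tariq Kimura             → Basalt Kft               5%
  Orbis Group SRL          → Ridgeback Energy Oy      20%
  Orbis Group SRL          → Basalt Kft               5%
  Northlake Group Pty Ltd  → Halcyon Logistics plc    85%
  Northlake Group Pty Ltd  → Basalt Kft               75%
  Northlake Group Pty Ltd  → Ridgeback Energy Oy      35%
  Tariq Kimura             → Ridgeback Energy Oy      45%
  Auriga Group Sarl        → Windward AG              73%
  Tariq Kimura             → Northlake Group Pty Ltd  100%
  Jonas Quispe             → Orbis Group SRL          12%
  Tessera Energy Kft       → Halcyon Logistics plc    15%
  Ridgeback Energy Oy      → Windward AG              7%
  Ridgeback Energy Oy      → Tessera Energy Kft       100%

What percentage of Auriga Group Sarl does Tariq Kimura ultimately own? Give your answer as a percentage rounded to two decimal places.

Tariq reaches Auriga along 4 paths.
Via Northlake → Ridgeback → Tessera: 100% × 35% × 100% × 80% = 28%.
Via Ridgeback → Tessera: 45% × 100% × 80% = 36%.
Via Orbis → Ridgeback → Tessera: 66% × 20% × 100% × 80% = 10.56%.
Via Northlake: 100% × 18% = 18%.
Total: 28% + 36% + 10.56% + 18% = 92.56%.

92.56%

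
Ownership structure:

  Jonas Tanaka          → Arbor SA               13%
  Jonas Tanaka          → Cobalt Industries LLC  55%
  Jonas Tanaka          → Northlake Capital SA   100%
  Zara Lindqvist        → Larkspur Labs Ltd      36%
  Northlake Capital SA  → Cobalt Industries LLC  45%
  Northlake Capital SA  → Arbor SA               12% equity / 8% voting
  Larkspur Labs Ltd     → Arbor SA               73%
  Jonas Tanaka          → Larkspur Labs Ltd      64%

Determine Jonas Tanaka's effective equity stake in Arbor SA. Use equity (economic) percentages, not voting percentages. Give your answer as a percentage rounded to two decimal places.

Jonas reaches Arbor along 3 paths.
Via Larkspur: 64% × 73% = 46.72%.
Direct stake: 13% = 13%.
Via Northlake: 100% × 12% = 12%.
Total: 46.72% + 13% + 12% = 71.72%.

71.72%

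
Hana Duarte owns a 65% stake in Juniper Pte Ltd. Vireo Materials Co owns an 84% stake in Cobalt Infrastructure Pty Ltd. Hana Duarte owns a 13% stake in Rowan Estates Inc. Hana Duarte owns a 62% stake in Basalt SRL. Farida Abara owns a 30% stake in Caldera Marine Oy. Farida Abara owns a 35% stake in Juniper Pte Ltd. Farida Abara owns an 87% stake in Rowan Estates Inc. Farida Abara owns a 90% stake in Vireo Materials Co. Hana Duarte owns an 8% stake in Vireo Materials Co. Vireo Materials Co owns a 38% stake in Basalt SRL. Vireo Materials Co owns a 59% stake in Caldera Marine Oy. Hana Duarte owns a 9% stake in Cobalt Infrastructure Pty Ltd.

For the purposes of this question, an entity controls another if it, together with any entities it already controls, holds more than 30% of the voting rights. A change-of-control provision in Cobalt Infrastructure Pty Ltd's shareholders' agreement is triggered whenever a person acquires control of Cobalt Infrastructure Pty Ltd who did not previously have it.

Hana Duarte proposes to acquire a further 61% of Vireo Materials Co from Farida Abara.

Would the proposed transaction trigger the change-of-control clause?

The purchase adds only to Hana's holdings (Farida's stake shrinks), so Hana is the only person who could newly come to control Cobalt.
Hana holds 65% of Juniper, so Hana controls Juniper.
Hana holds 62% of Basalt, so Hana controls Basalt.
In Cobalt, Hana's side holds only 9%, not > 30%.
So before the transaction, Hana does not control Cobalt.
After the purchase, Hana's direct stake in Vireo rises to 8% + 61% = 69%, and Farida's stake falls to 29%.
Hana holds 69% of Vireo, so Hana controls Vireo.
Vireo and Hana together hold 84% + 9% = 93% of Cobalt, so Hana controls Cobalt.
Hana did not control Cobalt before and does after, so the clause is triggered.

Yes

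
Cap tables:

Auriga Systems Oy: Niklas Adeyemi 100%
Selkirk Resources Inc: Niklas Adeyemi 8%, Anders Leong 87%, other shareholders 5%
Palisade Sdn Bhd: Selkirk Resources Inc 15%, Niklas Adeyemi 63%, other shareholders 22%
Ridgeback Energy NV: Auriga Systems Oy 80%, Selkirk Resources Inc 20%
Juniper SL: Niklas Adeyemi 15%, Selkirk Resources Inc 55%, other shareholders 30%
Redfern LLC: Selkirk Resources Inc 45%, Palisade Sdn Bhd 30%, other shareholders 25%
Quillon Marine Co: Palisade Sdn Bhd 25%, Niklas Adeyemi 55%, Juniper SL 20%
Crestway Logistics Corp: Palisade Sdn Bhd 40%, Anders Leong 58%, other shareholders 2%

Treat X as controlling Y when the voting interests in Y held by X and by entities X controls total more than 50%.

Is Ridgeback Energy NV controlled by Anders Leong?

Anders holds 87% of Selkirk, so Anders controls Selkirk.
Selkirk holds 55% of Juniper, so Anders controls Juniper.
Anders holds 58% of Crestway, so Anders controls Crestway.
In Ridgeback, Anders's side holds only 20%, not > 50%.
So Anders does not control Ridgeback.

No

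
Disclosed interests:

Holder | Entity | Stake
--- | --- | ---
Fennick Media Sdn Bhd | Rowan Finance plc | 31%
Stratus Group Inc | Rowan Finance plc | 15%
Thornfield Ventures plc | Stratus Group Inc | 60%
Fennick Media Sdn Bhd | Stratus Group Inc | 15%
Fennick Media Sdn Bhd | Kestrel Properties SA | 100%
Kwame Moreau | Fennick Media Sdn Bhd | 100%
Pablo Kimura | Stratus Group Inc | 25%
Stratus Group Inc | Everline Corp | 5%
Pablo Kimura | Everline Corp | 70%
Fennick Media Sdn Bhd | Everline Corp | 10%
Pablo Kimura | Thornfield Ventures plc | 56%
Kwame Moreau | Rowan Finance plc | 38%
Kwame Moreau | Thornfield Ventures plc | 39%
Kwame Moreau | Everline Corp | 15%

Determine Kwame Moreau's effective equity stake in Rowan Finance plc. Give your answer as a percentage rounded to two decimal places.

Kwame reaches Rowan along 4 paths.
Via Thornfield → Stratus: 39% × 60% × 15% = 3.51%.
Via Fennick → Stratus: 100% × 15% × 15% = 2.25%.
Direct stake: 38% = 38%.
Via Fennick: 100% × 31% = 31%.
Total: 3.51% + 2.25% + 38% + 31% = 74.76%.

74.76%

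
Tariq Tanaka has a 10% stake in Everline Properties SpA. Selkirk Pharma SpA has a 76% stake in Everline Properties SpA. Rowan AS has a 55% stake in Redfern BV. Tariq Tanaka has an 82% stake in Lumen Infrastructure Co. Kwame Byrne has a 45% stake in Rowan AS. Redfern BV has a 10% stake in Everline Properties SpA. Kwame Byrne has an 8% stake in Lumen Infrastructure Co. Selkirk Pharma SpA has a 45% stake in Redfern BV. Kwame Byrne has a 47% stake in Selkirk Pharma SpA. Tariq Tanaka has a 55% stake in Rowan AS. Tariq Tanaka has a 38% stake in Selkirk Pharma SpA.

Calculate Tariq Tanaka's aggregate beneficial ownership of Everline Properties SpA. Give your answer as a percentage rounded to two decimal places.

43.62%

Tariq reaches Everline along 4 paths.
Direct stake: 10% = 10%.
Via Rowan → Redfern: 55% × 55% × 10% = 3.025%.
Via Selkirk → Redfern: 38% × 45% × 10% = 1.71%.
Via Selkirk: 38% × 76% = 28.88%.
Total: 10% + 3.025% + 1.71% + 28.88% = 43.615%.
Rounded: 43.62%.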